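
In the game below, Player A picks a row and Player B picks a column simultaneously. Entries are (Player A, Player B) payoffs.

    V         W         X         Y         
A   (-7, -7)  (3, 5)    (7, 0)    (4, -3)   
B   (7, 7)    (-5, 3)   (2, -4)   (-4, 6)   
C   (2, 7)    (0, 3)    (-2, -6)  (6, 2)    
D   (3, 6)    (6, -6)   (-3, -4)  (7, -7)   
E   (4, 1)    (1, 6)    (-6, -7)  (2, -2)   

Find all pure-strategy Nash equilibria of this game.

Find each player's best response to every opponent strategy; NE are the intersections.
Player A's best responses — vs V: B (payoff 7); vs W: D (payoff 6); vs X: A (payoff 7); vs Y: D (payoff 7).
Player B's best responses — vs A: W (payoff 5); vs B: V (payoff 7); vs C: V (payoff 7); vs D: V (payoff 6); vs E: W (payoff 6).
The only mutual best response is (B, V); neither player gains by switching there.

(B, V)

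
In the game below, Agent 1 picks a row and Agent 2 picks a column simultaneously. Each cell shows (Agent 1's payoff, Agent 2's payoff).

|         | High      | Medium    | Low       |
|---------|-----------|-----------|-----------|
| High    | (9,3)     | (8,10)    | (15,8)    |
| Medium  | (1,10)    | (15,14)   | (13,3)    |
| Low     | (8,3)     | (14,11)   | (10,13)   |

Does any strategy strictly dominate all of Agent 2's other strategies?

A strategy is strictly dominant if it gives Agent 2 a strictly higher payoff than every other strategy, against every choice by the opponent.
High is not dominant: against High, Medium gives 10 > 3.
Medium is not dominant: against Low, Low gives 13 > 11.
Low is not dominant: against High, Medium gives 10 > 8.
No single strategy is best against every opponent action.

No strictly dominant strategy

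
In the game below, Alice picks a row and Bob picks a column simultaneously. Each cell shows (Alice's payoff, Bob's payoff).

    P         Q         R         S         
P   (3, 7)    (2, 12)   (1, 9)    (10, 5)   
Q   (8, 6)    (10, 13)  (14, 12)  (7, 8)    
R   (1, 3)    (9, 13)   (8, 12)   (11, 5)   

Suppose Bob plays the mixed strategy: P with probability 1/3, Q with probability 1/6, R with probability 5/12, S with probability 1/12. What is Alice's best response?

Compute Alice's expected payoff from each pure strategy against the given mix.
P: (1/3)·3 + (1/6)·2 + (5/12)·1 + (1/12)·10 = 31/12
Q: (1/3)·8 + (1/6)·10 + (5/12)·14 + (1/12)·7 = 43/4
R: (1/3)·1 + (1/6)·9 + (5/12)·8 + (1/12)·11 = 73/12
Highest expected payoff is 43/4, from Q.

Q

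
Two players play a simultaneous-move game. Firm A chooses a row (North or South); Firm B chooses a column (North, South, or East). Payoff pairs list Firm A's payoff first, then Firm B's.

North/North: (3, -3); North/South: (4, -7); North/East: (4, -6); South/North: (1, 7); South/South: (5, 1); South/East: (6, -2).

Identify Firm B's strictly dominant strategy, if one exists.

North

A strategy is strictly dominant if it gives Firm B a strictly higher payoff than every other strategy, against every choice by the opponent.
North strictly dominates: vs North: -3 > each of {-7, -6}; vs South: 7 > each of {1, -2}.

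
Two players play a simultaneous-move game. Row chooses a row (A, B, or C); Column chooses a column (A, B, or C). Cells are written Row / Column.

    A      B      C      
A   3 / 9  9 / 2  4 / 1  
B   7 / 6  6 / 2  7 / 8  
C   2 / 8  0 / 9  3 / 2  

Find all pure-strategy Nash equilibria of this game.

A profile is a Nash equilibrium when each player is best-responding to the other.
Row's best responses — vs A: B (payoff 7); vs B: A (payoff 9); vs C: B (payoff 7).
Column's best responses — vs A: A (payoff 9); vs B: C (payoff 8); vs C: B (payoff 9).
The only mutual best response is (B, C); neither player gains by switching there.

(B, C)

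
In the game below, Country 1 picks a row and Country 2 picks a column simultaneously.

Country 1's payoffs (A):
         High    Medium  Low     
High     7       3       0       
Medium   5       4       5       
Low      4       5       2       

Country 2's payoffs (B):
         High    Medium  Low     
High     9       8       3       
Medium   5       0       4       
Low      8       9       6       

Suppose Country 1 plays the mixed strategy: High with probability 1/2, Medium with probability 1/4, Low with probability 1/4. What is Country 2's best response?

Compute Country 2's expected payoff from each pure strategy against the given mix.
High: (1/2)·9 + (1/4)·5 + (1/4)·8 = 31/4
Medium: (1/2)·8 + (1/4)·0 + (1/4)·9 = 25/4
Low: (1/2)·3 + (1/4)·4 + (1/4)·6 = 4
Highest expected payoff is 31/4, from High.

High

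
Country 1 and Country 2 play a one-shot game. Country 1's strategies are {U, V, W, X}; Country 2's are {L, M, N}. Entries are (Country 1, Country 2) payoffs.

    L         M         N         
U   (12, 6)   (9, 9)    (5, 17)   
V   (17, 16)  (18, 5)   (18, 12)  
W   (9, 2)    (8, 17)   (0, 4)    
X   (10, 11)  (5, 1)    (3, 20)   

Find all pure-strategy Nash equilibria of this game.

(V, L)

Find each player's best response to every opponent strategy; NE are the intersections.
Country 1's best responses — vs L: V (payoff 17); vs M: V (payoff 18); vs N: V (payoff 18).
Country 2's best responses — vs U: N (payoff 17); vs V: L (payoff 16); vs W: M (payoff 17); vs X: N (payoff 20).
The only mutual best response is (V, L); neither player gains by switching there.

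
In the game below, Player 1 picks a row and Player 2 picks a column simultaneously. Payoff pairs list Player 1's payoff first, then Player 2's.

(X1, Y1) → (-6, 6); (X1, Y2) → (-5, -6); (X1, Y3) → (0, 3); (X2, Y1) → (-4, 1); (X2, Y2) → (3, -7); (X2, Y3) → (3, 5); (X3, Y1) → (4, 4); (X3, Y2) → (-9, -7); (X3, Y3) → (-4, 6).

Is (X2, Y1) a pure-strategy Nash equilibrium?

Holding Player 2 at Y1: Player 1 gets -4 from X2 but could get 4 by switching to X3. Player 1 has a profitable deviation.

No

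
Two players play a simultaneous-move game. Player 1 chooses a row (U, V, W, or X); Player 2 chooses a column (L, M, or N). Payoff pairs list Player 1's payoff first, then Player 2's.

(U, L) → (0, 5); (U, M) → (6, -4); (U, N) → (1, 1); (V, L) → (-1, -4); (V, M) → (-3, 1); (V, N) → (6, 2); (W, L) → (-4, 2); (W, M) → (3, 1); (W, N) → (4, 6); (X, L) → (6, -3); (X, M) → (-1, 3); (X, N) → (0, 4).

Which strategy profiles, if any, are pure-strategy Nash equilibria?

(V, N)

Check mutual best responses: a cell is a NE iff neither player can gain by unilaterally deviating.
Player 1's best responses — vs L: X (payoff 6); vs M: U (payoff 6); vs N: V (payoff 6).
Player 2's best responses — vs U: L (payoff 5); vs V: N (payoff 2); vs W: N (payoff 6); vs X: N (payoff 4).
The only mutual best response is (V, N); neither player gains by switching there.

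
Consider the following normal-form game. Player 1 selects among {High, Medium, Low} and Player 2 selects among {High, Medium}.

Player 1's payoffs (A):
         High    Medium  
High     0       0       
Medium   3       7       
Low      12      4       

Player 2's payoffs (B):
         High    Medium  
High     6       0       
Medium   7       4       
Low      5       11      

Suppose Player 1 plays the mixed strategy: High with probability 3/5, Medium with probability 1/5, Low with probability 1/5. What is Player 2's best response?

Compute Player 2's expected payoff from each pure strategy against the given mix.
High: (3/5)·6 + (1/5)·7 + (1/5)·5 = 6
Medium: (3/5)·0 + (1/5)·4 + (1/5)·11 = 3
Highest expected payoff is 6, from High.

High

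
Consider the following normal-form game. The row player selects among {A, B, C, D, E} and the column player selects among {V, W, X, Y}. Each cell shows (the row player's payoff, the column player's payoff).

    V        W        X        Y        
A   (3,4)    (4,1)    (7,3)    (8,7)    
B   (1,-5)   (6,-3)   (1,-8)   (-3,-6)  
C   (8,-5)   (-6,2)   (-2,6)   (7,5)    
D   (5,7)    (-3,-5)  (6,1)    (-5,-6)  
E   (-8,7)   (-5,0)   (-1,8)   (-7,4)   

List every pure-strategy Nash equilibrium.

Find each player's best response to every opponent strategy; NE are the intersections.
The row player's best responses — vs V: C (payoff 8); vs W: B (payoff 6); vs X: A (payoff 7); vs Y: A (payoff 8).
The column player's best responses — vs A: Y (payoff 7); vs B: W (payoff -3); vs C: X (payoff 6); vs D: V (payoff 7); vs E: X (payoff 8).
Mutual best responses occur at (A, Y) and (B, W); at each, neither player gains by switching.

(A, Y) and (B, W)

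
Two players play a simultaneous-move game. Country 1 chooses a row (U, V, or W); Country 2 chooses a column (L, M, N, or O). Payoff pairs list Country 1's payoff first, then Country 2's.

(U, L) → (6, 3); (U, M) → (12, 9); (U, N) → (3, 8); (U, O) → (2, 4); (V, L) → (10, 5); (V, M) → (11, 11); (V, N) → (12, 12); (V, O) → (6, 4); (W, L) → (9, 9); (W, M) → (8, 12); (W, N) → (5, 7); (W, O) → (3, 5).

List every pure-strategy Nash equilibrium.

A profile is a Nash equilibrium when each player is best-responding to the other.
Country 1's best responses — vs L: V (payoff 10); vs M: U (payoff 12); vs N: V (payoff 12); vs O: V (payoff 6).
Country 2's best responses — vs U: M (payoff 9); vs V: N (payoff 12); vs W: M (payoff 12).
Mutual best responses occur at (U, M) and (V, N); at each, neither player gains by switching.

(U, M) and (V, N)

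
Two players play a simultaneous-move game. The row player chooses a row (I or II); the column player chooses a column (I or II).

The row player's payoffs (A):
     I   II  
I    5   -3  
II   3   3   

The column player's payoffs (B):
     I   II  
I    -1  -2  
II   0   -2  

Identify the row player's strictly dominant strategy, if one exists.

No strictly dominant strategy

Check whether one of the row player's strategies beats all alternatives regardless of what the opponent does.
I is not dominant: against II, II gives 3 > -3.
II is not dominant: against I, I gives 5 > 3.
No single strategy is best against every opponent action.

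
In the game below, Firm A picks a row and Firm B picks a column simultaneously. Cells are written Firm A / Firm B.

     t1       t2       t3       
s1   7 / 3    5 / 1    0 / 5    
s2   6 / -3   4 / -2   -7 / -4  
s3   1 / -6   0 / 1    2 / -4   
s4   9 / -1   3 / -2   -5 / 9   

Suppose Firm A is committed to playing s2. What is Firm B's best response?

With Firm A fixed at s2, Firm B's payoffs are: t1 → -3, t2 → -2, t3 → -4.
The maximum is -2, achieved by t2.

t2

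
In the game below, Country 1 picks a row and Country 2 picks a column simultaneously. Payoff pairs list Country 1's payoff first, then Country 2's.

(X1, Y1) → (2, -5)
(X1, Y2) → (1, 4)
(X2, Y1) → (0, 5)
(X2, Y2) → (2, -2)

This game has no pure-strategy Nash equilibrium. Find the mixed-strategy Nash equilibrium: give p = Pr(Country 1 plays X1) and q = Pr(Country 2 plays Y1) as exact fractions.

p = 7/16, q = 1/3

In a mixed NE each player is indifferent between their pure strategies, so the opponent's mix sets the indifference.
Country 2 indifferent between Y1 and Y2: p·(-5) + (1−p)·5 = p·4 + (1−p)·(-2) ⟹ 5 + (-10)p = (-2) + 6p ⟹ p = 7/16.
Country 1 indifferent between X1 and X2: q·2 + (1−q)·1 = q·0 + (1−q)·2 ⟹ 1 + 1q = 2 + (-2)q ⟹ q = 1/3.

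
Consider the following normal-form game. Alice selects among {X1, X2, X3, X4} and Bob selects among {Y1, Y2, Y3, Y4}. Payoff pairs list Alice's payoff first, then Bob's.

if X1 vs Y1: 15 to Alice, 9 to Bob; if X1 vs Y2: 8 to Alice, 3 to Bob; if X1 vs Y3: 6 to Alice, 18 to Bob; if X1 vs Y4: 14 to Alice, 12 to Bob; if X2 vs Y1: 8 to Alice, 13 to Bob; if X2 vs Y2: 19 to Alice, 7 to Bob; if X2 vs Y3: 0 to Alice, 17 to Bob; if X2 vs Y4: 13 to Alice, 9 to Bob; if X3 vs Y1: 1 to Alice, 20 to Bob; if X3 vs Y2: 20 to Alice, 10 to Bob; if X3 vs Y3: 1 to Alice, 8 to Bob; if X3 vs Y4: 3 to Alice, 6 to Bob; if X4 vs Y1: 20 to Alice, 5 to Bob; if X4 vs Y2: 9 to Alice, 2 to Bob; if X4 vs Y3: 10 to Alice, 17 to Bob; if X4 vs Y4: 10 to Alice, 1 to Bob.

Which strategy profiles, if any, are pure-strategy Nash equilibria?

A profile is a Nash equilibrium when each player is best-responding to the other.
Alice's best responses — vs Y1: X4 (payoff 20); vs Y2: X3 (payoff 20); vs Y3: X4 (payoff 10); vs Y4: X1 (payoff 14).
Bob's best responses — vs X1: Y3 (payoff 18); vs X2: Y3 (payoff 17); vs X3: Y1 (payoff 20); vs X4: Y3 (payoff 17).
The only mutual best response is (X4, Y3); neither player gains by switching there.

(X4, Y3)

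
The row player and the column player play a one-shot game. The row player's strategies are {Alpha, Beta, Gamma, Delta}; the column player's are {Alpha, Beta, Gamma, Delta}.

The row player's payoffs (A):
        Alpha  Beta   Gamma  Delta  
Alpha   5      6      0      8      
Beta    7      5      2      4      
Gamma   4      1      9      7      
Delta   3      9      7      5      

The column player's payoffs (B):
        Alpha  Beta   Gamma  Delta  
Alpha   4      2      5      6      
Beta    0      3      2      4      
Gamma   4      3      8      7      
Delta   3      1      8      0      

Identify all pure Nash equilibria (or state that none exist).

(Alpha, Delta) and (Gamma, Gamma)

Find each player's best response to every opponent strategy; NE are the intersections.
The row player's best responses — vs Alpha: Beta (payoff 7); vs Beta: Delta (payoff 9); vs Gamma: Gamma (payoff 9); vs Delta: Alpha (payoff 8).
The column player's best responses — vs Alpha: Delta (payoff 6); vs Beta: Delta (payoff 4); vs Gamma: Gamma (payoff 8); vs Delta: Gamma (payoff 8).
Mutual best responses occur at (Alpha, Delta) and (Gamma, Gamma); at each, neither player gains by switching.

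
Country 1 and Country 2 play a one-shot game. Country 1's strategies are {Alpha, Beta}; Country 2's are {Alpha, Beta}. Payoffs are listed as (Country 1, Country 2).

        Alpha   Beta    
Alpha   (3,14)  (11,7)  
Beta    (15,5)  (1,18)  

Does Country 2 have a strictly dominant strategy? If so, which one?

None

Check whether one of Country 2's strategies beats all alternatives regardless of what the opponent does.
Alpha is not dominant: against Beta, Beta gives 18 > 5.
Beta is not dominant: against Alpha, Alpha gives 14 > 7.
No single strategy is best against every opponent action.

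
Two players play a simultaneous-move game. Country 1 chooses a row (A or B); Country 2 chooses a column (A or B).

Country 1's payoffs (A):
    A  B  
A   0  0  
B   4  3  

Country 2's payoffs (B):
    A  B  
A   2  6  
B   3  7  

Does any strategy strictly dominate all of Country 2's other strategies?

B

Check whether one of Country 2's strategies beats all alternatives regardless of what the opponent does.
B strictly dominates: vs A: 6 > 2; vs B: 7 > 3.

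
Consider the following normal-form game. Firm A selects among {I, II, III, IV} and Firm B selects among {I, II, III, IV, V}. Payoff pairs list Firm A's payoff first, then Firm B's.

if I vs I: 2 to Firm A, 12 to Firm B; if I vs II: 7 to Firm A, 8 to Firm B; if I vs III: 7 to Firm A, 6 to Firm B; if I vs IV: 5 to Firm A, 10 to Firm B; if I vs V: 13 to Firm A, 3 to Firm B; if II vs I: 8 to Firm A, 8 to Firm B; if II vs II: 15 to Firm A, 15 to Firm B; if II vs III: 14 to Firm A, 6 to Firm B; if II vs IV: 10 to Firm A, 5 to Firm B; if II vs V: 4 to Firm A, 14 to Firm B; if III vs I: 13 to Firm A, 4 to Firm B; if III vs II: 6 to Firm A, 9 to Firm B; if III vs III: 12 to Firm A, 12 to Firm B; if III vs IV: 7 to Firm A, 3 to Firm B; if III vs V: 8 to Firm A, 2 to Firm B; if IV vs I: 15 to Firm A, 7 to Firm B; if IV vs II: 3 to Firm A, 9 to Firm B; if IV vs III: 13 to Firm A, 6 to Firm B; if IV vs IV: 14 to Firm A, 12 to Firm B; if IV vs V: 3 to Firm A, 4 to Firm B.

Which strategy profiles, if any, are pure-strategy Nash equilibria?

A profile is a Nash equilibrium when each player is best-responding to the other.
Firm A's best responses — vs I: IV (payoff 15); vs II: II (payoff 15); vs III: II (payoff 14); vs IV: IV (payoff 14); vs V: I (payoff 13).
Firm B's best responses — vs I: I (payoff 12); vs II: II (payoff 15); vs III: III (payoff 12); vs IV: IV (payoff 12).
Mutual best responses occur at (II, II) and (IV, IV); at each, neither player gains by switching.

(II, II) and (IV, IV)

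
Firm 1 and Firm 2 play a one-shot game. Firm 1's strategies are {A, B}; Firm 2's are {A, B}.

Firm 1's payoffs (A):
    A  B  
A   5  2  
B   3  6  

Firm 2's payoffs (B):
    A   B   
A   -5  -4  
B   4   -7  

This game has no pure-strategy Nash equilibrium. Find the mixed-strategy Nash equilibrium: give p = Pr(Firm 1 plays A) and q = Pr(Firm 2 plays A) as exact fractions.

In a mixed NE each player is indifferent between their pure strategies, so the opponent's mix sets the indifference.
Firm 2 indifferent between A and B: p·(-5) + (1−p)·4 = p·(-4) + (1−p)·(-7) ⟹ 4 + (-9)p = (-7) + 3p ⟹ p = 11/12.
Firm 1 indifferent between A and B: q·5 + (1−q)·2 = q·3 + (1−q)·6 ⟹ 2 + 3q = 6 + (-3)q ⟹ q = 2/3.

p = 11/12, q = 2/3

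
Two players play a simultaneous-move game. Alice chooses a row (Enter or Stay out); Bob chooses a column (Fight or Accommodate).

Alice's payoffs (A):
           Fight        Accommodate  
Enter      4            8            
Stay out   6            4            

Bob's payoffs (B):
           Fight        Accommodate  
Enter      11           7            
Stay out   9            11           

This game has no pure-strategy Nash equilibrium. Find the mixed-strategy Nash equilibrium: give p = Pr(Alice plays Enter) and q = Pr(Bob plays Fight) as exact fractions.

In a mixed NE each player is indifferent between their pure strategies, so the opponent's mix sets the indifference.
Bob indifferent between Fight and Accommodate: p·11 + (1−p)·9 = p·7 + (1−p)·11 ⟹ 9 + 2p = 11 + (-4)p ⟹ p = 1/3.
Alice indifferent between Enter and Stay out: q·4 + (1−q)·8 = q·6 + (1−q)·4 ⟹ 8 + (-4)q = 4 + 2q ⟹ q = 2/3.

p = 1/3, q = 2/3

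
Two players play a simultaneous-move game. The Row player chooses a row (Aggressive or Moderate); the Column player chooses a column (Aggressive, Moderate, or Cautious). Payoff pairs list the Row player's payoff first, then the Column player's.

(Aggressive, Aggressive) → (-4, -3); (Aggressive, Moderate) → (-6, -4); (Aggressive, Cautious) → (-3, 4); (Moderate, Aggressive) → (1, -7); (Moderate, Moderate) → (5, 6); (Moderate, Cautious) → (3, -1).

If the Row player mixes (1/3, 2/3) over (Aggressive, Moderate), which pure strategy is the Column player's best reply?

Moderate

The Column player's best reply maximizes expected payoff against the mix.
Aggressive: (1/3)·(-3) + (2/3)·(-7) = -17/3
Moderate: (1/3)·(-4) + (2/3)·6 = 8/3
Cautious: (1/3)·4 + (2/3)·(-1) = 2/3
Highest expected payoff is 8/3, from Moderate.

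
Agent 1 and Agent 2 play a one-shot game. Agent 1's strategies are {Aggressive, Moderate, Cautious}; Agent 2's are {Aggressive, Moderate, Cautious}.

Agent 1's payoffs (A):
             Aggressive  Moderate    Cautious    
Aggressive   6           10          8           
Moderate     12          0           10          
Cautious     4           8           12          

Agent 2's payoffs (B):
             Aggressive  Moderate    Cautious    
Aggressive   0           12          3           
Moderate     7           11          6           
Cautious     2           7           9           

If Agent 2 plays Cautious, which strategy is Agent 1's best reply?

With Agent 2 fixed at Cautious, Agent 1's payoffs are: Aggressive → 8, Moderate → 10, Cautious → 12.
The maximum is 12, achieved by Cautious.

Cautious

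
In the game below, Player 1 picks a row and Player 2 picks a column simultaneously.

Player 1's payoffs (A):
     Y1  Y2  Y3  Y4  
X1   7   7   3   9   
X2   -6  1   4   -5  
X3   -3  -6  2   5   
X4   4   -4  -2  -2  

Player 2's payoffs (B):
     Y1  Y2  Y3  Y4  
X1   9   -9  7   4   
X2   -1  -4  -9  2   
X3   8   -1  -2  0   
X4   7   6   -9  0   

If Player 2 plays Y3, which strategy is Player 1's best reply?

With Player 2 fixed at Y3, Player 1's payoffs are: X1 → 3, X2 → 4, X3 → 2, X4 → -2.
The maximum is 4, achieved by X2.

X2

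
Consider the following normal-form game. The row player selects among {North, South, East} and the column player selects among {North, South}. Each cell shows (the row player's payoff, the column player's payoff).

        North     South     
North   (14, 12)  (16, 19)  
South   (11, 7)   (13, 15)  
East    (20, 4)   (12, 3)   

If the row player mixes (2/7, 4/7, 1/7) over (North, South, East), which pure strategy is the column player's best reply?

South

Compute the column player's expected payoff from each pure strategy against the given mix.
North: (2/7)·12 + (4/7)·7 + (1/7)·4 = 8
South: (2/7)·19 + (4/7)·15 + (1/7)·3 = 101/7
Highest expected payoff is 101/7, from South.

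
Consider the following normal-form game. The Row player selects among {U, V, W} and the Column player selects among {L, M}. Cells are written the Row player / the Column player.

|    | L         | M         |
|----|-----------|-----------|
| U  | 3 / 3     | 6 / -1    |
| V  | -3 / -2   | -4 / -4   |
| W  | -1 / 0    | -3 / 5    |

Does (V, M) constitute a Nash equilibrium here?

No

Holding the Column player at M: the Row player gets -4 from V but could get 6 by switching to U. The Row player has a profitable deviation.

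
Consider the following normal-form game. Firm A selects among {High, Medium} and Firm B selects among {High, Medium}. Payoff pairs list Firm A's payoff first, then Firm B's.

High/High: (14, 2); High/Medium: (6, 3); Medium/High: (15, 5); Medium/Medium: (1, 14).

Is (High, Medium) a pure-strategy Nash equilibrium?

Yes

Holding Firm B at Medium: Firm A gets 6 from High, versus 1 from Medium. No profitable deviation for Firm A.
Holding Firm A at High: Firm B gets 3 from Medium, versus 2 from High. No profitable deviation for Firm B either.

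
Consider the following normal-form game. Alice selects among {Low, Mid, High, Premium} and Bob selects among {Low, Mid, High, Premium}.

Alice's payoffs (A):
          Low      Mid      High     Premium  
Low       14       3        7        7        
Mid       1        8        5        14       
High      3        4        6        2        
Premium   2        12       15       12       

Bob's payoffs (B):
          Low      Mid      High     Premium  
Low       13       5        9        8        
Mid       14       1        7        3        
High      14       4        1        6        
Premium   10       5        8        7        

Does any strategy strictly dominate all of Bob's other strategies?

Low

Check whether one of Bob's strategies beats all alternatives regardless of what the opponent does.
Low strictly dominates: vs Low: 13 > each of {5, 9, 8}; vs Mid: 14 > each of {1, 7, 3}; vs High: 14 > each of {4, 1, 6}; vs Premium: 10 > each of {5, 8, 7}.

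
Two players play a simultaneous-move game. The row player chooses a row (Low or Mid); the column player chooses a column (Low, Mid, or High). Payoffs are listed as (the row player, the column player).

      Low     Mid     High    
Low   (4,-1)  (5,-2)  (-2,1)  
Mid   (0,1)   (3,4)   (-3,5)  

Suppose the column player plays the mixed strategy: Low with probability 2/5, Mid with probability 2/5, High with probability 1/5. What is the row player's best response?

The row player's best reply maximizes expected payoff against the mix.
Low: (2/5)·4 + (2/5)·5 + (1/5)·(-2) = 16/5
Mid: (2/5)·0 + (2/5)·3 + (1/5)·(-3) = 3/5
Highest expected payoff is 16/5, from Low.

Low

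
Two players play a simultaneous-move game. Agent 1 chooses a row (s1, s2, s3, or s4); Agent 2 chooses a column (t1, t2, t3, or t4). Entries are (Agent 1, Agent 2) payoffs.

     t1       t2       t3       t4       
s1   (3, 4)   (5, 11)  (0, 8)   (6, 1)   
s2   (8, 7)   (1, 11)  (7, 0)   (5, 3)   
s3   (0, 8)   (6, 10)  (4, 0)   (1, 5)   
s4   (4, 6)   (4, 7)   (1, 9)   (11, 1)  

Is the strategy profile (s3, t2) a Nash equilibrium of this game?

Yes

Holding Agent 2 at t2: Agent 1 gets 6 from s3, versus 5 from s1, 1 from s2, 4 from s4. No profitable deviation for Agent 1.
Holding Agent 1 at s3: Agent 2 gets 10 from t2, versus 8 from t1, 0 from t3, 5 from t4. No profitable deviation for Agent 2 either.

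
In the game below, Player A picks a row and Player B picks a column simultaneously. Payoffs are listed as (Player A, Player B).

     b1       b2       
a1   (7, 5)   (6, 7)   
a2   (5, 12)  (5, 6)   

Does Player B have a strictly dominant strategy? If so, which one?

None

A strategy is strictly dominant if it gives Player B a strictly higher payoff than every other strategy, against every choice by the opponent.
b1 is not dominant: against a1, b2 gives 7 > 5.
b2 is not dominant: against a2, b1 gives 12 > 6.
No single strategy is best against every opponent action.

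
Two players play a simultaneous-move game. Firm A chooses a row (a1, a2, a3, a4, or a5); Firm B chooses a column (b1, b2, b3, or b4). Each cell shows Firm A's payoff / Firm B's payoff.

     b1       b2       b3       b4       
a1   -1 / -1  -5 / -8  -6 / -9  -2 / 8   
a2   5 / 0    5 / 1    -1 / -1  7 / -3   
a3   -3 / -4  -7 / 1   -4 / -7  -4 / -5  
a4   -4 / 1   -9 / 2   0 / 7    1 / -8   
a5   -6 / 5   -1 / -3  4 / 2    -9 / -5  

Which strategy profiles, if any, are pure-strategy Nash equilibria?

(a2, b2)

Find each player's best response to every opponent strategy; NE are the intersections.
Firm A's best responses — vs b1: a2 (payoff 5); vs b2: a2 (payoff 5); vs b3: a5 (payoff 4); vs b4: a2 (payoff 7).
Firm B's best responses — vs a1: b4 (payoff 8); vs a2: b2 (payoff 1); vs a3: b2 (payoff 1); vs a4: b3 (payoff 7); vs a5: b1 (payoff 5).
The only mutual best response is (a2, b2); neither player gains by switching there.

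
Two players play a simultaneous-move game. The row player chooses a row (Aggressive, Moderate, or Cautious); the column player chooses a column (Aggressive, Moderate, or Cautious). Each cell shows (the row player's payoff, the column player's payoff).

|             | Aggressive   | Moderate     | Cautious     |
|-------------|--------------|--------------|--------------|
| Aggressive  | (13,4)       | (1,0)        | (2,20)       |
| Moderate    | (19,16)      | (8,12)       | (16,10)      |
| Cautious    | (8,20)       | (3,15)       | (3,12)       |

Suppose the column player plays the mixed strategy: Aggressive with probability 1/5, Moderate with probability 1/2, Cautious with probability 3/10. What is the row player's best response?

The row player's best reply maximizes expected payoff against the mix.
Aggressive: (1/5)·13 + (1/2)·1 + (3/10)·2 = 37/10
Moderate: (1/5)·19 + (1/2)·8 + (3/10)·16 = 63/5
Cautious: (1/5)·8 + (1/2)·3 + (3/10)·3 = 4
Highest expected payoff is 63/5, from Moderate.

Moderate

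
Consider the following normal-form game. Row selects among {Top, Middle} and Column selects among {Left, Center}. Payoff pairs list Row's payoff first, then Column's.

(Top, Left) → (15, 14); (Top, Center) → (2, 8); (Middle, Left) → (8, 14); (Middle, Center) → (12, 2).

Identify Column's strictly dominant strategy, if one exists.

Left

A strategy is strictly dominant if it gives Column a strictly higher payoff than every other strategy, against every choice by the opponent.
Left strictly dominates: vs Top: 14 > 8; vs Middle: 14 > 2.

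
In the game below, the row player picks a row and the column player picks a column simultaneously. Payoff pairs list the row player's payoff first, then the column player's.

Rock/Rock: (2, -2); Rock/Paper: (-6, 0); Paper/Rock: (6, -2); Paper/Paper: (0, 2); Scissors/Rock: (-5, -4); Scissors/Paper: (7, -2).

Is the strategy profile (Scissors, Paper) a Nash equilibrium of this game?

Holding the column player at Paper: the row player gets 7 from Scissors, versus -6 from Rock, 0 from Paper. No profitable deviation for the row player.
Holding the row player at Scissors: the column player gets -2 from Paper, versus -4 from Rock. No profitable deviation for the column player either.

Yes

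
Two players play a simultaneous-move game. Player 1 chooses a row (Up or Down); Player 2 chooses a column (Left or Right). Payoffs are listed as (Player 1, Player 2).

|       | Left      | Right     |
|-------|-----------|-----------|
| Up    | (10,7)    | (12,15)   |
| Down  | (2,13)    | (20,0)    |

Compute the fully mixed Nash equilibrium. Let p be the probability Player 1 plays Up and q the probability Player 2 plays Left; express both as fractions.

Each player's mixing probability is pinned down by making the *other* player indifferent.
Player 2 indifferent between Left and Right: p·7 + (1−p)·13 = p·15 + (1−p)·0 ⟹ 13 + (-6)p = 0 + 15p ⟹ p = 13/21.
Player 1 indifferent between Up and Down: q·10 + (1−q)·12 = q·2 + (1−q)·20 ⟹ 12 + (-2)q = 20 + (-18)q ⟹ q = 1/2.

p = 13/21, q = 1/2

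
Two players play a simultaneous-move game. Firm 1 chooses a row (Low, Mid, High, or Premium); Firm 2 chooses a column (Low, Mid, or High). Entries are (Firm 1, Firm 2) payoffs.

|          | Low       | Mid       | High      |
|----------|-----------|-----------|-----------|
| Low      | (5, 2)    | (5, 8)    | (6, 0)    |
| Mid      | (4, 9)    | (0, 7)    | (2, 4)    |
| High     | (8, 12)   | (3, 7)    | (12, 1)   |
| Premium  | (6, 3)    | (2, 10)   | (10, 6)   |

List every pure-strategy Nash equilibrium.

A profile is a Nash equilibrium when each player is best-responding to the other.
Firm 1's best responses — vs Low: High (payoff 8); vs Mid: Low (payoff 5); vs High: High (payoff 12).
Firm 2's best responses — vs Low: Mid (payoff 8); vs Mid: Low (payoff 9); vs High: Low (payoff 12); vs Premium: Mid (payoff 10).
Mutual best responses occur at (Low, Mid) and (High, Low); at each, neither player gains by switching.

(Low, Mid) and (High, Low)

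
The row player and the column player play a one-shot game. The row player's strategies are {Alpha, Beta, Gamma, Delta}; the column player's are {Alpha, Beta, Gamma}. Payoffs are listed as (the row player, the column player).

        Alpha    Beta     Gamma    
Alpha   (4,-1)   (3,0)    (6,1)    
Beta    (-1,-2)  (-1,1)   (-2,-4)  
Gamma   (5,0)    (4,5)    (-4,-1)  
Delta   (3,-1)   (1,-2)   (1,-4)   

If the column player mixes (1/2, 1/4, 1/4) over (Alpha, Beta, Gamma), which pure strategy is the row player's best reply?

Alpha

Compute the row player's expected payoff from each pure strategy against the given mix.
Alpha: (1/2)·4 + (1/4)·3 + (1/4)·6 = 17/4
Beta: (1/2)·(-1) + (1/4)·(-1) + (1/4)·(-2) = -5/4
Gamma: (1/2)·5 + (1/4)·4 + (1/4)·(-4) = 5/2
Delta: (1/2)·3 + (1/4)·1 + (1/4)·1 = 2
Highest expected payoff is 17/4, from Alpha.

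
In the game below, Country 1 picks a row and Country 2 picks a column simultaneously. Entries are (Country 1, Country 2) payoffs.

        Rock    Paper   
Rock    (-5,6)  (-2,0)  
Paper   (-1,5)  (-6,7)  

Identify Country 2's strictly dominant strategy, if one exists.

None

Check whether one of Country 2's strategies beats all alternatives regardless of what the opponent does.
Rock is not dominant: against Paper, Paper gives 7 > 5.
Paper is not dominant: against Rock, Rock gives 6 > 0.
No single strategy is best against every opponent action.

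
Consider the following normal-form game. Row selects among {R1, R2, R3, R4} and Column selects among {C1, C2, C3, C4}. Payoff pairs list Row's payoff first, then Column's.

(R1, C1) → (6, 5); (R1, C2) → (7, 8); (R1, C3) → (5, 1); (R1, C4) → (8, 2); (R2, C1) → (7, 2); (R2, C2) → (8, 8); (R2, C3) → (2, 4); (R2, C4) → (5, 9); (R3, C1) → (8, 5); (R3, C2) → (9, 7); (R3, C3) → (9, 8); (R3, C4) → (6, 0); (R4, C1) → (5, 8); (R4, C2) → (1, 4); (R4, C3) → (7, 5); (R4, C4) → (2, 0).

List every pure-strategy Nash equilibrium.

A profile is a Nash equilibrium when each player is best-responding to the other.
Row's best responses — vs C1: R3 (payoff 8); vs C2: R3 (payoff 9); vs C3: R3 (payoff 9); vs C4: R1 (payoff 8).
Column's best responses — vs R1: C2 (payoff 8); vs R2: C4 (payoff 9); vs R3: C3 (payoff 8); vs R4: C1 (payoff 8).
The only mutual best response is (R3, C3); neither player gains by switching there.

(R3, C3)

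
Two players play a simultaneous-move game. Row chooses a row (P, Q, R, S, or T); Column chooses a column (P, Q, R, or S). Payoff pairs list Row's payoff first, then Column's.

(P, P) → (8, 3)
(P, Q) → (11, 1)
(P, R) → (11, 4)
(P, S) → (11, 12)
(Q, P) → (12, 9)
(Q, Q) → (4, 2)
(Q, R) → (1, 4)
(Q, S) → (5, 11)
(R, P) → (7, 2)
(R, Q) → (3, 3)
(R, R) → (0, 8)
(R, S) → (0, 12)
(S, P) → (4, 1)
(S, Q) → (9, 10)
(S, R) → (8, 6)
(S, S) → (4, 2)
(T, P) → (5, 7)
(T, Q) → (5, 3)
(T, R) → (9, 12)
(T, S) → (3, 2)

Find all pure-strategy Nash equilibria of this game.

(P, S)

A profile is a Nash equilibrium when each player is best-responding to the other.
Row's best responses — vs P: Q (payoff 12); vs Q: P (payoff 11); vs R: P (payoff 11); vs S: P (payoff 11).
Column's best responses — vs P: S (payoff 12); vs Q: S (payoff 11); vs R: S (payoff 12); vs S: Q (payoff 10); vs T: R (payoff 12).
The only mutual best response is (P, S); neither player gains by switching there.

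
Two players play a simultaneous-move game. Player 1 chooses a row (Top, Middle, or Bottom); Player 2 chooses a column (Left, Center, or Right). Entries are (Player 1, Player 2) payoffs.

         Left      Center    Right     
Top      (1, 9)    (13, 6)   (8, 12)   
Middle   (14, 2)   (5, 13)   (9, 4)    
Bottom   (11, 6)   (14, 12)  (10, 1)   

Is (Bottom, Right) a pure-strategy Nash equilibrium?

Holding Player 2 at Right: Player 1 gets 10 from Bottom, versus 8 from Top, 9 from Middle. No profitable deviation for Player 1.
Holding Player 1 at Bottom: Player 2 gets 1 from Right but could get 12 by switching to Center. Player 2 has a profitable deviation.

No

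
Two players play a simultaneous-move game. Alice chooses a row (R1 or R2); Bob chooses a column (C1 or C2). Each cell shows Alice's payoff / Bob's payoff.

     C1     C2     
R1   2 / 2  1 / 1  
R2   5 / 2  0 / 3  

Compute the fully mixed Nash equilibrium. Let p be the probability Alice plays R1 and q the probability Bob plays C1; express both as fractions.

p = 1/2, q = 1/4

Each player's mixing probability is pinned down by making the *other* player indifferent.
Bob indifferent between C1 and C2: p·2 + (1−p)·2 = p·1 + (1−p)·3 ⟹ 2 + 0p = 3 + (-2)p ⟹ p = 1/2.
Alice indifferent between R1 and R2: q·2 + (1−q)·1 = q·5 + (1−q)·0 ⟹ 1 + 1q = 0 + 5q ⟹ q = 1/4.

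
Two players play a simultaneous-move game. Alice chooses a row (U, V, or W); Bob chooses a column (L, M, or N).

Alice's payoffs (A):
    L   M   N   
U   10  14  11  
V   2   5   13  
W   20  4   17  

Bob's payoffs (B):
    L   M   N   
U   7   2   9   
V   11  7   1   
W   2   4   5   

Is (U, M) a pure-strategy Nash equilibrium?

Holding Bob at M: Alice gets 14 from U, versus 5 from V, 4 from W. No profitable deviation for Alice.
Holding Alice at U: Bob gets 2 from M but could get 9 by switching to N. Bob has a profitable deviation.

No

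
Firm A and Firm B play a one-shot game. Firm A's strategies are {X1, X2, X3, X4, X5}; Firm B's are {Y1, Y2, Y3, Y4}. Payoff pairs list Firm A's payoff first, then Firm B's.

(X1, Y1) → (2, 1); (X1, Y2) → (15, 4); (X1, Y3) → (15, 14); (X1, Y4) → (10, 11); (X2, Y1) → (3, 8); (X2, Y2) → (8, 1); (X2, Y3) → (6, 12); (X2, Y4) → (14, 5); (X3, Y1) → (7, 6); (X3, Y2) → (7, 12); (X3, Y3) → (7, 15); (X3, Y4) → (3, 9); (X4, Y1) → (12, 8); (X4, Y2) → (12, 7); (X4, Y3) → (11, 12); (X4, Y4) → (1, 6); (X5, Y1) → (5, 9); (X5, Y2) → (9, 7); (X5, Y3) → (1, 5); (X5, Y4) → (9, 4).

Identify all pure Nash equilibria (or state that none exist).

(X1, Y3)

Check mutual best responses: a cell is a NE iff neither player can gain by unilaterally deviating.
Firm A's best responses — vs Y1: X4 (payoff 12); vs Y2: X1 (payoff 15); vs Y3: X1 (payoff 15); vs Y4: X2 (payoff 14).
Firm B's best responses — vs X1: Y3 (payoff 14); vs X2: Y3 (payoff 12); vs X3: Y3 (payoff 15); vs X4: Y3 (payoff 12); vs X5: Y1 (payoff 9).
The only mutual best response is (X1, Y3); neither player gains by switching there.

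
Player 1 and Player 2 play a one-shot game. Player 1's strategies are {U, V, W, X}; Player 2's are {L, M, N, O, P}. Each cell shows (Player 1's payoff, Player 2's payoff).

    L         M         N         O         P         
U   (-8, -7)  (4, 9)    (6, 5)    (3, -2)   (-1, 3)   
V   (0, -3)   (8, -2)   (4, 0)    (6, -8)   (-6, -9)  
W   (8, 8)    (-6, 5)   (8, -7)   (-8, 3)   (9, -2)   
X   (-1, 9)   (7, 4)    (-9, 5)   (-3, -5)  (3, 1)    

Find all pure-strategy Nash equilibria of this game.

(W, L)

Find each player's best response to every opponent strategy; NE are the intersections.
Player 1's best responses — vs L: W (payoff 8); vs M: V (payoff 8); vs N: W (payoff 8); vs O: V (payoff 6); vs P: W (payoff 9).
Player 2's best responses — vs U: M (payoff 9); vs V: N (payoff 0); vs W: L (payoff 8); vs X: L (payoff 9).
The only mutual best response is (W, L); neither player gains by switching there.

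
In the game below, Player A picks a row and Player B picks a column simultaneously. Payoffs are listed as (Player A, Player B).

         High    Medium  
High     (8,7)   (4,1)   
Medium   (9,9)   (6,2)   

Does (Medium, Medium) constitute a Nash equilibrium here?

Holding Player B at Medium: Player A gets 6 from Medium, versus 4 from High. No profitable deviation for Player A.
Holding Player A at Medium: Player B gets 2 from Medium but could get 9 by switching to High. Player B has a profitable deviation.

No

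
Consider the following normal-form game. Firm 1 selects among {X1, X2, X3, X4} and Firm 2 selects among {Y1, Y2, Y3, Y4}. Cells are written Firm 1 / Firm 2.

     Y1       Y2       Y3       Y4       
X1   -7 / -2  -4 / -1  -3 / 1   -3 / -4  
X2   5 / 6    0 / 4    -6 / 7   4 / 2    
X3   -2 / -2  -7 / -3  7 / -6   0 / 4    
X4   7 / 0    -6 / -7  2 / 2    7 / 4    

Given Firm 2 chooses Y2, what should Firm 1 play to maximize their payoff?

X2

With Firm 2 fixed at Y2, Firm 1's payoffs are: X1 → -4, X2 → 0, X3 → -7, X4 → -6.
The maximum is 0, achieved by X2.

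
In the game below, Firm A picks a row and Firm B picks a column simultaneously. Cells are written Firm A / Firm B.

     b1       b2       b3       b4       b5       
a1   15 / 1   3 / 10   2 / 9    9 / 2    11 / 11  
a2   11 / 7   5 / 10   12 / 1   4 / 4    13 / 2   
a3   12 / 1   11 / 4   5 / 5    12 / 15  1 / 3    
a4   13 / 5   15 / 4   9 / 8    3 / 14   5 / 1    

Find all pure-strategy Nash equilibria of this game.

A profile is a Nash equilibrium when each player is best-responding to the other.
Firm A's best responses — vs b1: a1 (payoff 15); vs b2: a4 (payoff 15); vs b3: a2 (payoff 12); vs b4: a3 (payoff 12); vs b5: a2 (payoff 13).
Firm B's best responses — vs a1: b5 (payoff 11); vs a2: b2 (payoff 10); vs a3: b4 (payoff 15); vs a4: b4 (payoff 14).
The only mutual best response is (a3, b4); neither player gains by switching there.

(a3, b4)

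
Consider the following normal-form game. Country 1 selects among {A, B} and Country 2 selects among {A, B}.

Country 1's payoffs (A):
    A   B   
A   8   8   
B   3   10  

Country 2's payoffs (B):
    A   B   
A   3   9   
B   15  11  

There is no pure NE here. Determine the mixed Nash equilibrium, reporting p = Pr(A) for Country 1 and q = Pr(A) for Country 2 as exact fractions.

p = 2/5, q = 2/7

In a mixed NE each player is indifferent between their pure strategies, so the opponent's mix sets the indifference.
Country 2 indifferent between A and B: p·3 + (1−p)·15 = p·9 + (1−p)·11 ⟹ 15 + (-12)p = 11 + (-2)p ⟹ p = 2/5.
Country 1 indifferent between A and B: q·8 + (1−q)·8 = q·3 + (1−q)·10 ⟹ 8 + 0q = 10 + (-7)q ⟹ q = 2/7.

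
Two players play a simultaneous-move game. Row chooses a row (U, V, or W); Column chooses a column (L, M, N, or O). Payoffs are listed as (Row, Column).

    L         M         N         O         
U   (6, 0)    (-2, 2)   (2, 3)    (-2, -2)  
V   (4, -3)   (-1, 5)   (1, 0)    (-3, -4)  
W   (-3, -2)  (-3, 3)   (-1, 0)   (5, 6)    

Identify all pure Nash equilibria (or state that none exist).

Check mutual best responses: a cell is a NE iff neither player can gain by unilaterally deviating.
Row's best responses — vs L: U (payoff 6); vs M: V (payoff -1); vs N: U (payoff 2); vs O: W (payoff 5).
Column's best responses — vs U: N (payoff 3); vs V: M (payoff 5); vs W: O (payoff 6).
Mutual best responses occur at (U, N), (V, M), and (W, O); at each, neither player gains by switching.

(U, N), (V, M), and (W, O)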